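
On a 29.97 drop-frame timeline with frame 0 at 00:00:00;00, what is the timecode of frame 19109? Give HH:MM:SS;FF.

00:10:37;17

Each 10-minute DF block holds 10 × 60 × 30 − 9 × 2 = 17982 frames. 19109 ÷ 17982 → 1 full block, remainder 1127.
Within the partial block the first minute is 1800 frames and each further minute 1798, so 0 further minute boundaries passed. Total skipped labels = 18 × 1 + 2 × 0 = 18.
Non-drop label index = 19109 + 18 = 19127; at 30 labels/s that is 00:10:37:17, i.e. DF 00:10:37;17.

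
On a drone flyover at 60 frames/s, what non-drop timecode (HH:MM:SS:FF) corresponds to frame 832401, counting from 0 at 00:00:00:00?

832401 ÷ 60 = 13873 full seconds, remainder 21 frames.
13873 s = 3 h 51 min 13 s.
Timecode: 03:51:13:21.

03:51:13:21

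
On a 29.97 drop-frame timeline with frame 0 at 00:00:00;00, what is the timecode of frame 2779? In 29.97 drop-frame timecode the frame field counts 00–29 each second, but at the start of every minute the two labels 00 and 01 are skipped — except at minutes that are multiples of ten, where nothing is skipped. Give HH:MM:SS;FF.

00:01:32;21

Each 10-minute DF block holds 10 × 60 × 30 − 9 × 2 = 17982 frames. 2779 ÷ 17982 → 0 full blocks, remainder 2779.
Within the partial block the first minute is 1800 frames and each further minute 1798, so 1 further minute boundary passed. Total skipped labels = 18 × 0 + 2 × 1 = 2.
Non-drop label index = 2779 + 2 = 2781; at 30 labels/s that is 00:01:32:21, i.e. DF 00:01:32;21.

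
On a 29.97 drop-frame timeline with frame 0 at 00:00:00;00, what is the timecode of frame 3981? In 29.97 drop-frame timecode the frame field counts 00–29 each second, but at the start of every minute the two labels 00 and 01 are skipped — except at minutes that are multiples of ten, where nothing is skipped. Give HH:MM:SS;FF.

00:02:12;25

Ten DF minutes hold 17982 frames, so frame 3981 lies in block 0 (frames 0–17981) with 3981 frames into that block.
The block's first minute is 1800 frames and the rest 1798 each; 3981 frames reaches minute 2, so 0 × 18 + 2 × 2 = 4 labels have been skipped so far.
Adding those back, label number 3981 + 4 = 3985 at 30 labels/s is 132 s + 25 f = 0 h 2 min 12 s frame 25, i.e. 00:02:12;25.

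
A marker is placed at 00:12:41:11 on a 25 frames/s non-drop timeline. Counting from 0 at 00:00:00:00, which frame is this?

Total seconds to the label: (0 × 3600 + 12 × 60 + 41) = 761.
Frame index = 761 × 25 + 11 = 19036.

19036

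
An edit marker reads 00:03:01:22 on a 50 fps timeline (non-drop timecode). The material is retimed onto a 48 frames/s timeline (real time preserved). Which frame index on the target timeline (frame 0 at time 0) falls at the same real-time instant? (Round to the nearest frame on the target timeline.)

Source frame index: (0×3600 + 3×60 + 1) × 50 + 22 = 9072.
Real time: 9072 / (50) = 4536/25 s.
Target frame: (4536/25) × (48) = 217728/25 ≈ 8709.120 → 8709.

frame 8709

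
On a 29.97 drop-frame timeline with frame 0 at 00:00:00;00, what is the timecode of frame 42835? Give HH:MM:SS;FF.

Each 10-minute DF block holds 10 × 60 × 30 − 9 × 2 = 17982 frames. 42835 ÷ 17982 → 2 full blocks, remainder 6871.
Within the partial block the first minute is 1800 frames and each further minute 1798, so 3 further minute boundaries passed. Total skipped labels = 18 × 2 + 2 × 3 = 42.
Non-drop label index = 42835 + 42 = 42877; at 30 labels/s that is 00:23:49:07, i.e. DF 00:23:49;07.

00:23:49;07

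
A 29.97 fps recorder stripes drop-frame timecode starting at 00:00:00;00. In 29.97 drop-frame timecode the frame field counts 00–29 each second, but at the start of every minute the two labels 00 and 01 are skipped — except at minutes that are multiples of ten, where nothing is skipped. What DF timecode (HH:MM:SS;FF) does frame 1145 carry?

00:00:38;05

Each 10-minute DF block holds 10 × 60 × 30 − 9 × 2 = 17982 frames. 1145 ÷ 17982 → 0 full blocks, remainder 1145.
Within the partial block the first minute is 1800 frames and each further minute 1798, so 0 further minute boundaries passed. Total skipped labels = 18 × 0 + 2 × 0 = 0.
Non-drop label index = 1145 + 0 = 1145; at 30 labels/s that is 00:00:38:05, i.e. DF 00:00:38;05.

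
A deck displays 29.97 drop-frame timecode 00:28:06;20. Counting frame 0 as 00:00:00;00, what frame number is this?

As if non-drop at 30 labels/s: (0 × 3600 + 28 × 60 + 6) × 30 + 20 = 50600.
Minute boundaries passed: 28; those not divisible by 10: 28 − 2 = 26; dropped labels = 2 × 26 = 52.
Actual frame index = 50600 − 52 = 50548.

50548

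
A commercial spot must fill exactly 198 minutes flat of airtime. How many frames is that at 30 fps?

356400 frames

198 min = 11880 s.
Frames = 11880 × 30 = 356400.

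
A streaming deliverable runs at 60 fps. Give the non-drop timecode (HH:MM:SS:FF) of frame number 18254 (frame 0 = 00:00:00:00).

00:05:04:14

18254 ÷ 60 = 304 full seconds, remainder 14 frames.
304 s = 0 h 5 min 4 s.
Timecode: 00:05:04:14.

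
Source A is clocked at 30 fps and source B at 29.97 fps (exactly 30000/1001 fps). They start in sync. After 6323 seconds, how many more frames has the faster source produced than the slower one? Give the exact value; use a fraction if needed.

189690/1001 frames

A emits 30 × 6323 = 189690 frames; B emits 30000/1001 × 6323 = 189690000/1001.
Difference = 189690/1001 frames (≈ 189.5005); B is behind A.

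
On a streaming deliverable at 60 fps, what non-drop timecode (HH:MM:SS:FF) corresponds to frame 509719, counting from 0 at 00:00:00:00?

509719 ÷ 60 = 8495 full seconds, remainder 19 frames.
8495 s = 2 h 21 min 35 s.
Timecode: 02:21:35:19.

02:21:35:19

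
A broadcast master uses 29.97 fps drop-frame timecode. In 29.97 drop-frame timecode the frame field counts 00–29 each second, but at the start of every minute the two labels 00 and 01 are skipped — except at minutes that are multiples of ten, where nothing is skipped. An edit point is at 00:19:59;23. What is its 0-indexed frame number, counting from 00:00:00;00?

35957

As if non-drop at 30 labels/s: (0 × 3600 + 19 × 60 + 59) × 30 + 23 = 35993.
Minute boundaries passed: 19; those not divisible by 10: 19 − 1 = 18; dropped labels = 2 × 18 = 36.
Actual frame index = 35993 − 36 = 35957.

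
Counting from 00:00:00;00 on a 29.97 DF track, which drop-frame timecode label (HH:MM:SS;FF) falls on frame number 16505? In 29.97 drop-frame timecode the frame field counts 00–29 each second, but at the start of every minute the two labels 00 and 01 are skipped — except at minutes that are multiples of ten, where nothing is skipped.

Ten DF minutes hold 17982 frames, so frame 16505 lies in block 0 (frames 0–17981) with 16505 frames into that block.
The block's first minute is 1800 frames and the rest 1798 each; 16505 frames reaches minute 9, so 0 × 18 + 9 × 2 = 18 labels have been skipped so far.
Adding those back, label number 16505 + 18 = 16523 at 30 labels/s is 550 s + 23 f = 0 h 9 min 10 s frame 23, i.e. 00:09:10;23.

00:09:10;23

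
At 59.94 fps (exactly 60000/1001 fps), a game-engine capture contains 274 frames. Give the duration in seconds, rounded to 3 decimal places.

4.571 seconds

Running time = 274 × 1001/60000 = 137137/30000 s ≈ 4.571 s.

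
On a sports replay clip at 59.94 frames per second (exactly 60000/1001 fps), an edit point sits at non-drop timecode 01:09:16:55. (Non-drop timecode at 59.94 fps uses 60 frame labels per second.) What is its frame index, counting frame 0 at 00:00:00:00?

Total seconds to the label: (1 × 3600 + 9 × 60 + 16) = 4156.
Frame index = 4156 × 60 + 55 = 249415.

frame 249415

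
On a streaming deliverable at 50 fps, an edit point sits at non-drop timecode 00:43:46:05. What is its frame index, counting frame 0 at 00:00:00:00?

131305

Total seconds to the label: (0 × 3600 + 43 × 60 + 46) = 2626.
Frame index = 2626 × 50 + 5 = 131305.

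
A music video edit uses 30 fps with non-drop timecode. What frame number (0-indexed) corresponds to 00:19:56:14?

Total seconds to the label: (0 × 3600 + 19 × 60 + 56) = 1196.
Frame index = 1196 × 30 + 14 = 35894.

35894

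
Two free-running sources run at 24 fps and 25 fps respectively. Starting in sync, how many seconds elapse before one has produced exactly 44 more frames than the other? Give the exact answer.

44 seconds

The gap grows by |25 − 24| = 1 frame per second.
Time for a 44-frame gap: 44 ÷ (1) = 44 s.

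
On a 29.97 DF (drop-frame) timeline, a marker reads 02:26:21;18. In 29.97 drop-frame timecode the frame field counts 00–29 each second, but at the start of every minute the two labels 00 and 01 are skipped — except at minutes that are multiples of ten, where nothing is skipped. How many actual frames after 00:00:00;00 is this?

Complete 10-minute blocks: 14, each 17982 frames → 251748.
Remaining 6 whole minutes in the current block: 1800 + 5 × 1798 = 10790 frames.
Within the current minute: 21 × 30 + 18 − 2 = 646 (labels ;00/;01 skipped at this minute). Total = 251748 + 10790 + 646 = 263184.

263184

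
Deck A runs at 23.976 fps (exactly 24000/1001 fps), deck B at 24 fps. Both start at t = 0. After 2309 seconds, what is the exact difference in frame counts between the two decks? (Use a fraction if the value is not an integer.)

A emits 24000/1001 × 2309 = 55416000/1001 frames; B emits 24 × 2309 = 55416.
Difference = 55416/1001 frames (≈ 55.3606); B is ahead of A.

55416/1001 frames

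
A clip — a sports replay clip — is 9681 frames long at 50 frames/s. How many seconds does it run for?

193.62 seconds

Running time = 9681 / (50) = 193.62 s.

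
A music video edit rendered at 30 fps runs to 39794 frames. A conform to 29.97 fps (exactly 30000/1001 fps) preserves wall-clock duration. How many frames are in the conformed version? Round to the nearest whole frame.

Frames at target rate = 39794 × (30000/1001) / (30) = 39794000/1001 ≈ 39754.246.
Nearest whole frame: 39754.

39754 frames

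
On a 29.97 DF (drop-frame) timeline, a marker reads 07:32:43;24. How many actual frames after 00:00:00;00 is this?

As if non-drop at 30 labels/s: (7 × 3600 + 32 × 60 + 43) × 30 + 24 = 814914.
Minute boundaries passed: 452; those not divisible by 10: 452 − 45 = 407; dropped labels = 2 × 407 = 814.
Actual frame index = 814914 − 814 = 814100.

814100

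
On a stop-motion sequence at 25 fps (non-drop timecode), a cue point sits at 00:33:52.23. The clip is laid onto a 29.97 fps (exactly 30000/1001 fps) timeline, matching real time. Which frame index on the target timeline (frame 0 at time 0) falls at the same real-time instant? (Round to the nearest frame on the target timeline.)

frame 60927

Source frame index: (0×3600 + 33×60 + 52) × 25 + 23 = 50823.
Real time: 50823 / (25) = 50823/25 s.
Target frame: (50823/25) × (30000/1001) = 60987600/1001 ≈ 60926.673 → 60927.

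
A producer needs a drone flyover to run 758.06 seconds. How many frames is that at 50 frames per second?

Frames = 758.06 × 50 = 37903.

37903 frames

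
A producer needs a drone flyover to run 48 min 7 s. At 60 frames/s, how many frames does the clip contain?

48 min 7 s = 2887 s.
Frames = 2887 × 60 = 173220.

173220 frames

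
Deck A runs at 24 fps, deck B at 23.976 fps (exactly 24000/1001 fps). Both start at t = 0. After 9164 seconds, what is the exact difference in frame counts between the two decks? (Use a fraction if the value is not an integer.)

A emits 24 × 9164 = 219936 frames; B emits 24000/1001 × 9164 = 219936000/1001.
Difference = 219936/1001 frames (≈ 219.7163); B is behind A.

219936/1001 frames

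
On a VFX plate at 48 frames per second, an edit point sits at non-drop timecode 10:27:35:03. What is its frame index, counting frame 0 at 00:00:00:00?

Total seconds to the label: (10 × 3600 + 27 × 60 + 35) = 37655.
Frame index = 37655 × 48 + 3 = 1807443.

frame 1807443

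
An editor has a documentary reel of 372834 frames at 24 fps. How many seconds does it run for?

Running time = 372834 / (24) = 15534.75 s.

15534.75 seconds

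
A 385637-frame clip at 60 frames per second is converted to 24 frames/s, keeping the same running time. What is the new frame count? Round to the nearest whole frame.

154255 frames

Frames at target rate = 385637 × (24) / (60) = 771274/5 ≈ 154254.800.
Nearest whole frame: 154255.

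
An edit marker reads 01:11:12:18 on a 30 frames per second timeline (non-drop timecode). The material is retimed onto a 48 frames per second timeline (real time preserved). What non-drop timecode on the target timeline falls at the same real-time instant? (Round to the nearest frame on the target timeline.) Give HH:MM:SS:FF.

01:11:12:29

Source frame index: (1×3600 + 11×60 + 12) × 30 + 18 = 128178.
Real time: 128178 / (30) = 21363/5 s.
Target frame: (21363/5) × (48) = 1025424/5 ≈ 205084.800 → 205085.
At 48 labels/s: frame 205085 → 01:11:12:29.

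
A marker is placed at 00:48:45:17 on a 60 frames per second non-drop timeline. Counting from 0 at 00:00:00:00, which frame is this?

frame 175517

Total seconds to the label: (0 × 3600 + 48 × 60 + 45) = 2925.
Frame index = 2925 × 60 + 17 = 175517.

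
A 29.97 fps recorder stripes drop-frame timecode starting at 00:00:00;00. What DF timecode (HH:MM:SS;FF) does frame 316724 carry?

02:56:08;02

Each 10-minute DF block holds 10 × 60 × 30 − 9 × 2 = 17982 frames. 316724 ÷ 17982 → 17 full blocks, remainder 11030.
Within the partial block the first minute is 1800 frames and each further minute 1798, so 6 further minute boundaries passed. Total skipped labels = 18 × 17 + 2 × 6 = 318.
Non-drop label index = 316724 + 318 = 317042; at 30 labels/s that is 02:56:08:02, i.e. DF 02:56:08;02.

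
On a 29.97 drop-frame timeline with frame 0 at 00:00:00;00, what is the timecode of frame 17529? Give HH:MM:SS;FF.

00:09:44;27

Each 10-minute DF block holds 10 × 60 × 30 − 9 × 2 = 17982 frames. 17529 ÷ 17982 → 0 full blocks, remainder 17529.
Within the partial block the first minute is 1800 frames and each further minute 1798, so 9 further minute boundaries passed. Total skipped labels = 18 × 0 + 2 × 9 = 18.
Non-drop label index = 17529 + 18 = 17547; at 30 labels/s that is 00:09:44:27, i.e. DF 00:09:44;27.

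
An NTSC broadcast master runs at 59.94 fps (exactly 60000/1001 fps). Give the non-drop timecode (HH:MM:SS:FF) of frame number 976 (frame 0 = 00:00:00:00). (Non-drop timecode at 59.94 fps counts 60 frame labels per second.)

976 ÷ 60 = 16 full seconds, remainder 16 frames.
16 s = 0 h 0 min 16 s.
Timecode: 00:00:16:16.

00:00:16:16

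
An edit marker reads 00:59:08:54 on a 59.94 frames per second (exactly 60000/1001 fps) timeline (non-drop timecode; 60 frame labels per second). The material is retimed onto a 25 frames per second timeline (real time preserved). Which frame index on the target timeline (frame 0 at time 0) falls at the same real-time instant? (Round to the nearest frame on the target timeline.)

Source frame index: (0×3600 + 59×60 + 8) × 60 + 54 = 212934.
Real time: 212934 / (60000/1001) = 35524489/10000 s.
Target frame: (35524489/10000) × (25) = 35524489/400 ≈ 88811.223 → 88811.

frame 88811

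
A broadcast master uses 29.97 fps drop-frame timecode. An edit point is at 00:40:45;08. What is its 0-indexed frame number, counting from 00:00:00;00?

73286

As if non-drop at 30 labels/s: (0 × 3600 + 40 × 60 + 45) × 30 + 8 = 73358.
Minute boundaries passed: 40; those not divisible by 10: 40 − 4 = 36; dropped labels = 2 × 36 = 72.
Actual frame index = 73358 − 72 = 73286.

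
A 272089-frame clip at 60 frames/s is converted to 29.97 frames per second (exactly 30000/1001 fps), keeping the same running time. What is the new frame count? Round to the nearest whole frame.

135909 frames

Frames at target rate = 272089 × (30000/1001) / (60) = 136044500/1001 ≈ 135908.591.
Nearest whole frame: 135909.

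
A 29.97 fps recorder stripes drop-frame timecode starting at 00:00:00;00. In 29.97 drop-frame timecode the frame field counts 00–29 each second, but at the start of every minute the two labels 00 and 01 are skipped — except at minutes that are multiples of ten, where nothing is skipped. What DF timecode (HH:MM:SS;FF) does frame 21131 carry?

Ten DF minutes hold 17982 frames, so frame 21131 lies in block 1 (frames 17982–35963) with 3149 frames into that block.
The block's first minute is 1800 frames and the rest 1798 each; 3149 frames reaches minute 1, so 1 × 18 + 1 × 2 = 20 labels have been skipped so far.
Adding those back, label number 21131 + 20 = 21151 at 30 labels/s is 705 s + 1 f = 0 h 11 min 45 s frame 1, i.e. 00:11:45;01.

00:11:45;01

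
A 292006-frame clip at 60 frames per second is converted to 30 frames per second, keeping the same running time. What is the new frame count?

Target frames = source frames × (target rate / source rate) = 292006 × (30)/(60) = 292006 × 1/2 = 146003.

146003 frames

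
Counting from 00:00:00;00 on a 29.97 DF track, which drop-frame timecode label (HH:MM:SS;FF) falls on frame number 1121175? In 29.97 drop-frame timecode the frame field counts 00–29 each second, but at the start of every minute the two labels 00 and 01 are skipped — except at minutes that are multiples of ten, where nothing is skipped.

10:23:29;27

Each 10-minute DF block holds 10 × 60 × 30 − 9 × 2 = 17982 frames. 1121175 ÷ 17982 → 62 full blocks, remainder 6291.
Within the partial block the first minute is 1800 frames and each further minute 1798, so 3 further minute boundaries passed. Total skipped labels = 18 × 62 + 2 × 3 = 1122.
Non-drop label index = 1121175 + 1122 = 1122297; at 30 labels/s that is 10:23:29:27, i.e. DF 10:23:29;27.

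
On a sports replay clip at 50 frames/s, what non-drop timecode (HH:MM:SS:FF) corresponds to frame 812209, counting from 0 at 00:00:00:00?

04:30:44:09

812209 ÷ 50 = 16244 full seconds, remainder 9 frames.
16244 s = 4 h 30 min 44 s.
Timecode: 04:30:44:09.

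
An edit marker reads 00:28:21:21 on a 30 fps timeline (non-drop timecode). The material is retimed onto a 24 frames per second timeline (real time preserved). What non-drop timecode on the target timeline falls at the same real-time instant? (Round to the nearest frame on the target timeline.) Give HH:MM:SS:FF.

Source frame index: (0×3600 + 28×60 + 21) × 30 + 21 = 51051.
Real time: 51051 / (30) = 17017/10 s.
Target frame: (17017/10) × (24) = 204204/5 ≈ 40840.800 → 40841.
At 24 labels/s: frame 40841 → 00:28:21:17.

00:28:21:17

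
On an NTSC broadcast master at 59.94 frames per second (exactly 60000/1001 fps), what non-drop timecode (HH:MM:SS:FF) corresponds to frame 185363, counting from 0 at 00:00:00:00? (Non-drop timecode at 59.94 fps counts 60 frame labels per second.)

185363 ÷ 60 = 3089 full seconds, remainder 23 frames.
3089 s = 0 h 51 min 29 s.
Timecode: 00:51:29:23.

00:51:29:23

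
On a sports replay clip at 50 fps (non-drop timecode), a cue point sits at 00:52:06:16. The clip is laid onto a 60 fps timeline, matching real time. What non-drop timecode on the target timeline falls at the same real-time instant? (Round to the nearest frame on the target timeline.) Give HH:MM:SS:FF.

00:52:06:19

Source frame index: (0×3600 + 52×60 + 6) × 50 + 16 = 156316.
Real time: 156316 / (50) = 78158/25 s.
Target frame: (78158/25) × (60) = 937896/5 ≈ 187579.200 → 187579.
At 60 labels/s: frame 187579 → 00:52:06:19.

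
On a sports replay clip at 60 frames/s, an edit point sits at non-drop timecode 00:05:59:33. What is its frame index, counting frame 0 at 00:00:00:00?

frame 21573

Total seconds to the label: (0 × 3600 + 5 × 60 + 59) = 359.
Frame index = 359 × 60 + 33 = 21573.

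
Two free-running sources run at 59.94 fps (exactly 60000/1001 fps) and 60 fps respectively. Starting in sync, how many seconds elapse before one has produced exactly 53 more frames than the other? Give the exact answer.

The gap grows by |60 − 60000/1001| = 60/1001 frames per second.
Time for a 53-frame gap: 53 ÷ (60/1001) = 53053/60 s.

53053/60 seconds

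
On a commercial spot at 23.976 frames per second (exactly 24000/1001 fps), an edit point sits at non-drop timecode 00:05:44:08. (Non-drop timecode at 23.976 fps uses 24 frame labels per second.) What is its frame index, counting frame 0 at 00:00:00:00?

Total seconds to the label: (0 × 3600 + 5 × 60 + 44) = 344.
Frame index = 344 × 24 + 8 = 8264.

8264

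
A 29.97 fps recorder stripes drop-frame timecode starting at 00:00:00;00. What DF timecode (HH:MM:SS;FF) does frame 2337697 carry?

Ten DF minutes hold 17982 frames, so frame 2337697 lies in block 130 (frames 2337660–2355641) with 37 frames into that block.
The block's first minute is 1800 frames and the rest 1798 each; 37 frames reaches minute 0, so 130 × 18 + 0 × 2 = 2340 labels have been skipped so far.
Adding those back, label number 2337697 + 2340 = 2340037 at 30 labels/s is 78001 s + 7 f = 21 h 40 min 1 s frame 7, i.e. 21:40:01;07.

21:40:01;07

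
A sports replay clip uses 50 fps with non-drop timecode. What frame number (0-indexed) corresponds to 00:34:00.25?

Total seconds to the label: (0 × 3600 + 34 × 60 + 0) = 2040.
Frame index = 2040 × 50 + 25 = 102025.

102025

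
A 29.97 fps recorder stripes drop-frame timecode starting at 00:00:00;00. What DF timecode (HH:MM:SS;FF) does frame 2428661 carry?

Ten DF minutes hold 17982 frames, so frame 2428661 lies in block 135 (frames 2427570–2445551) with 1091 frames into that block.
The block's first minute is 1800 frames and the rest 1798 each; 1091 frames reaches minute 0, so 135 × 18 + 0 × 2 = 2430 labels have been skipped so far.
Adding those back, label number 2428661 + 2430 = 2431091 at 30 labels/s is 81036 s + 11 f = 22 h 30 min 36 s frame 11, i.e. 22:30:36;11.

22:30:36;11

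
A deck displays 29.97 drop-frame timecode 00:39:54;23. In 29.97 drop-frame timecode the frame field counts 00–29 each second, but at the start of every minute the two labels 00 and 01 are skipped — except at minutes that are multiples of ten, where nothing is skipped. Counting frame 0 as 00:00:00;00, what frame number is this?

Complete 10-minute blocks: 3, each 17982 frames → 53946.
Remaining 9 whole minutes in the current block: 1800 + 8 × 1798 = 16184 frames.
Within the current minute: 54 × 30 + 23 − 2 = 1641 (labels ;00/;01 skipped at this minute). Total = 53946 + 16184 + 1641 = 71771.

71771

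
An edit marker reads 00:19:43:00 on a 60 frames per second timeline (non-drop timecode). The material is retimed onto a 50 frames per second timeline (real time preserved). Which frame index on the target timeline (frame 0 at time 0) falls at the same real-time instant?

frame 59150

Source frame index: (0×3600 + 19×60 + 43) × 60 + 0 = 70980.
Real time: 70980 / (60) = 1183 s.
Target frame: (1183) × (50) = 59150.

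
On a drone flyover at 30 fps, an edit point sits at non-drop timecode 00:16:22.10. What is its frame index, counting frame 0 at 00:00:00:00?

frame 29470

Total seconds to the label: (0 × 3600 + 16 × 60 + 22) = 982.
Frame index = 982 × 30 + 10 = 29470.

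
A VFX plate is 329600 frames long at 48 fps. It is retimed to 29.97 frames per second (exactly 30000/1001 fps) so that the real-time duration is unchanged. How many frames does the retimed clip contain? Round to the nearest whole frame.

205794 frames

Frames at target rate = 329600 × (30000/1001) / (48) = 206000000/1001 ≈ 205794.206.
Nearest whole frame: 205794.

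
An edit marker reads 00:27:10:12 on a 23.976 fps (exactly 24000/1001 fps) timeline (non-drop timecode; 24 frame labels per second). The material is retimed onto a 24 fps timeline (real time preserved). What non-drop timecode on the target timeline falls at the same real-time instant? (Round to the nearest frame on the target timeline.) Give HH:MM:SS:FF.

00:27:12:03

Source frame index: (0×3600 + 27×60 + 10) × 24 + 12 = 39132.
Real time: 39132 / (24000/1001) = 3264261/2000 s.
Target frame: (3264261/2000) × (24) = 9792783/250 ≈ 39171.132 → 39171.
At 24 labels/s: frame 39171 → 00:27:12:03.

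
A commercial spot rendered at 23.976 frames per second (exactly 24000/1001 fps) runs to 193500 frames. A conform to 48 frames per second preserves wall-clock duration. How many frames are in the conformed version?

Target frames = source frames × (target rate / source rate) = 193500 × (48)/(24000/1001) = 193500 × 1001/500 = 387387.

387387 frames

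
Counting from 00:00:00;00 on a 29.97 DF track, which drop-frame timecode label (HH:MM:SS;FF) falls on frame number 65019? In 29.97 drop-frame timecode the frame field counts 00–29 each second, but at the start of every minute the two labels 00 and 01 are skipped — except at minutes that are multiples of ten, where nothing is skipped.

Each 10-minute DF block holds 10 × 60 × 30 − 9 × 2 = 17982 frames. 65019 ÷ 17982 → 3 full blocks, remainder 11073.
Within the partial block the first minute is 1800 frames and each further minute 1798, so 6 further minute boundaries passed. Total skipped labels = 18 × 3 + 2 × 6 = 66.
Non-drop label index = 65019 + 66 = 65085; at 30 labels/s that is 00:36:09:15, i.e. DF 00:36:09;15.

00:36:09;15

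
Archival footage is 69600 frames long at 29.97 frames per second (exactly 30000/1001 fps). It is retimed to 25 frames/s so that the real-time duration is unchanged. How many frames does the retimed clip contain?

58058 frames

Target frames = source frames × (target rate / source rate) = 69600 × (25)/(30000/1001) = 69600 × 1001/1200 = 58058.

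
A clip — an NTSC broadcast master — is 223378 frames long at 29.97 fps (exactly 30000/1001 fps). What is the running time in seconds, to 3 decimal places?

Running time = 223378 × 1001/30000 = 111800689/15000 s ≈ 7453.379 s.

7453.379 seconds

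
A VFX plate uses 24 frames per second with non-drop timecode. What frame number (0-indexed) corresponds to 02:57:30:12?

255612

Total seconds to the label: (2 × 3600 + 57 × 60 + 30) = 10650.
Frame index = 10650 × 24 + 12 = 255612.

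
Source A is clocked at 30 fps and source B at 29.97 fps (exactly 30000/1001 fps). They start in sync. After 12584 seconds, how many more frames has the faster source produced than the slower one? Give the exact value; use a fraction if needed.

A emits 30 × 12584 = 377520 frames; B emits 30000/1001 × 12584 = 2640000/7.
Difference = 2640/7 frames (≈ 377.1429); B is behind A.

2640/7 frames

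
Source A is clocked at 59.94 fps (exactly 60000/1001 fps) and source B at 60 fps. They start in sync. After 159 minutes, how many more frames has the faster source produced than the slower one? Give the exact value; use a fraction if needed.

572400/1001 frames

159 min = 9540 s.
A emits 60000/1001 × 9540 = 572400000/1001 frames; B emits 60 × 9540 = 572400.
Difference = 572400/1001 frames (≈ 571.8282); B is ahead of A.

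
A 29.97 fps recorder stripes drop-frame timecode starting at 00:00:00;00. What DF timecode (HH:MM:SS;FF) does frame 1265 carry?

Each 10-minute DF block holds 10 × 60 × 30 − 9 × 2 = 17982 frames. 1265 ÷ 17982 → 0 full blocks, remainder 1265.
Within the partial block the first minute is 1800 frames and each further minute 1798, so 0 further minute boundaries passed. Total skipped labels = 18 × 0 + 2 × 0 = 0.
Non-drop label index = 1265 + 0 = 1265; at 30 labels/s that is 00:00:42:05, i.e. DF 00:00:42;05.

00:00:42;05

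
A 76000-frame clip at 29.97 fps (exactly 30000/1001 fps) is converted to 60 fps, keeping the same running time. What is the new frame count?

152152 frames

Target frames = source frames × (target rate / source rate) = 76000 × (60)/(30000/1001) = 76000 × 1001/500 = 152152.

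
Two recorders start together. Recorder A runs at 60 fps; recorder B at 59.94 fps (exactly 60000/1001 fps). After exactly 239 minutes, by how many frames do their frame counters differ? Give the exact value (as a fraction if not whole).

239 min = 14340 s.
A emits 60 × 14340 = 860400 frames; B emits 60000/1001 × 14340 = 860400000/1001.
Difference = 860400/1001 frames (≈ 859.5405); B is behind A.

860400/1001 frames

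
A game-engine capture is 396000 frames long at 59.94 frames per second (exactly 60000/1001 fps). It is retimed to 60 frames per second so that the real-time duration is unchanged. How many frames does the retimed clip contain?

396396 frames

Target frames = source frames × (target rate / source rate) = 396000 × (60)/(60000/1001) = 396000 × 1001/1000 = 396396.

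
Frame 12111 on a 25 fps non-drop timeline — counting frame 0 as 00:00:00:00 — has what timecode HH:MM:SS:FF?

12111 ÷ 25 = 484 full seconds, remainder 11 frames.
484 s = 0 h 8 min 4 s.
Timecode: 00:08:04:11.

00:08:04:11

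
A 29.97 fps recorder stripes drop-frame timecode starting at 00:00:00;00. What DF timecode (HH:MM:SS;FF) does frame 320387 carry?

02:58:10;09

Each 10-minute DF block holds 10 × 60 × 30 − 9 × 2 = 17982 frames. 320387 ÷ 17982 → 17 full blocks, remainder 14693.
Within the partial block the first minute is 1800 frames and each further minute 1798, so 8 further minute boundaries passed. Total skipped labels = 18 × 17 + 2 × 8 = 322.
Non-drop label index = 320387 + 322 = 320709; at 30 labels/s that is 02:58:10:09, i.e. DF 02:58:10;09.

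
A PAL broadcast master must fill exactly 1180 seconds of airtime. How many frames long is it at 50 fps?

Frames = 1180 × 50 = 59000.

59000 frames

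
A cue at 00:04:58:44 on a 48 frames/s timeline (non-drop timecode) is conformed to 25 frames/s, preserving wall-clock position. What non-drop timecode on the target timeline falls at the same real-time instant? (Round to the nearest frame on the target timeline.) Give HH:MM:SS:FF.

Source frame index: (0×3600 + 4×60 + 58) × 48 + 44 = 14348.
Real time: 14348 / (48) = 3587/12 s.
Target frame: (3587/12) × (25) = 89675/12 ≈ 7472.917 → 7473.
At 25 labels/s: frame 7473 → 00:04:58:23.

00:04:58:23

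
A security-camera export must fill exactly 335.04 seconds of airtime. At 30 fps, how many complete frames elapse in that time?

10051 frames

Frames = 335.04 × 30 = 50256/5 ≈ 10051.2000.
Complete frames: 10051.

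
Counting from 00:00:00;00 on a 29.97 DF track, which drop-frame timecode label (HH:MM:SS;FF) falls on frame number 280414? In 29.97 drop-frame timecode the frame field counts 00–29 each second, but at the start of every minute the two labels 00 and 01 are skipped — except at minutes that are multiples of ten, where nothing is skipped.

02:35:56;14

Ten DF minutes hold 17982 frames, so frame 280414 lies in block 15 (frames 269730–287711) with 10684 frames into that block.
The block's first minute is 1800 frames and the rest 1798 each; 10684 frames reaches minute 5, so 15 × 18 + 5 × 2 = 280 labels have been skipped so far.
Adding those back, label number 280414 + 280 = 280694 at 30 labels/s is 9356 s + 14 f = 2 h 35 min 56 s frame 14, i.e. 02:35:56;14.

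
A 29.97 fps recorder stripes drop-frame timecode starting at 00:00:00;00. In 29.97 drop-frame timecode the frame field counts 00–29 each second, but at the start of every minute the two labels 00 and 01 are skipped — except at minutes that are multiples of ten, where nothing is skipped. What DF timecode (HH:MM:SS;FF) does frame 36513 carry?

00:20:18;09

Ten DF minutes hold 17982 frames, so frame 36513 lies in block 2 (frames 35964–53945) with 549 frames into that block.
The block's first minute is 1800 frames and the rest 1798 each; 549 frames reaches minute 0, so 2 × 18 + 0 × 2 = 36 labels have been skipped so far.
Adding those back, label number 36513 + 36 = 36549 at 30 labels/s is 1218 s + 9 f = 0 h 20 min 18 s frame 9, i.e. 00:20:18;09.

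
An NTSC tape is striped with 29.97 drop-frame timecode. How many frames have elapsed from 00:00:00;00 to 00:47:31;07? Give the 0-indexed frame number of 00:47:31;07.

85451

As if non-drop at 30 labels/s: (0 × 3600 + 47 × 60 + 31) × 30 + 7 = 85537.
Minute boundaries passed: 47; those not divisible by 10: 47 − 4 = 43; dropped labels = 2 × 43 = 86.
Actual frame index = 85537 − 86 = 85451.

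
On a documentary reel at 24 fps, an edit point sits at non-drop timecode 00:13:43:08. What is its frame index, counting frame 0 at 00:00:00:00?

Total seconds to the label: (0 × 3600 + 13 × 60 + 43) = 823.
Frame index = 823 × 24 + 8 = 19760.

19760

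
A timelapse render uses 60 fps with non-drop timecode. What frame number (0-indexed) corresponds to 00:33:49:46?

Total seconds to the label: (0 × 3600 + 33 × 60 + 49) = 2029.
Frame index = 2029 × 60 + 46 = 121786.

frame 121786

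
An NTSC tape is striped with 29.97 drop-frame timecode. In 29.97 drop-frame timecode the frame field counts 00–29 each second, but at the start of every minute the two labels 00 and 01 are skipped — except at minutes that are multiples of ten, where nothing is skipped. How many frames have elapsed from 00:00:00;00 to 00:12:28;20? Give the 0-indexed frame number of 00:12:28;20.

22438

As if non-drop at 30 labels/s: (0 × 3600 + 12 × 60 + 28) × 30 + 20 = 22460.
Minute boundaries passed: 12; those not divisible by 10: 12 − 1 = 11; dropped labels = 2 × 11 = 22.
Actual frame index = 22460 − 22 = 22438.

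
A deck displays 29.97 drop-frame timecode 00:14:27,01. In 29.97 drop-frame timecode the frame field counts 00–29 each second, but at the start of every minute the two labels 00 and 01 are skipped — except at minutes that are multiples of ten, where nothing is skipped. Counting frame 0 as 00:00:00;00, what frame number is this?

Complete 10-minute blocks: 1, each 17982 frames → 17982.
Remaining 4 whole minutes in the current block: 1800 + 3 × 1798 = 7194 frames.
Within the current minute: 27 × 30 + 1 − 2 = 809 (labels ;00/;01 skipped at this minute). Total = 17982 + 7194 + 809 = 25985.

25985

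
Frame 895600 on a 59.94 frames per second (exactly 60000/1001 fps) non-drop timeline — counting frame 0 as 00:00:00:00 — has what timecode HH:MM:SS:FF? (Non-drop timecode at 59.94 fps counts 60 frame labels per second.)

895600 ÷ 60 = 14926 full seconds, remainder 40 frames.
14926 s = 4 h 8 min 46 s.
Timecode: 04:08:46:40.

04:08:46:40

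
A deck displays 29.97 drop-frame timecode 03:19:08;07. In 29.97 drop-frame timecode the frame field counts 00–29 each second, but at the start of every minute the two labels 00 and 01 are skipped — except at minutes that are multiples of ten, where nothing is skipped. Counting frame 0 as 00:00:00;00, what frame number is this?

As if non-drop at 30 labels/s: (3 × 3600 + 19 × 60 + 8) × 30 + 7 = 358447.
Minute boundaries passed: 199; those not divisible by 10: 199 − 19 = 180; dropped labels = 2 × 180 = 360.
Actual frame index = 358447 − 360 = 358087.

358087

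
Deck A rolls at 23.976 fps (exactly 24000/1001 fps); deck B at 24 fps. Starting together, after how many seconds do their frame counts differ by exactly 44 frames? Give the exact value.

The gap grows by |24 − 24000/1001| = 24/1001 frames per second.
Time for a 44-frame gap: 44 ÷ (24/1001) = 11011/6 s.

11011/6 seconds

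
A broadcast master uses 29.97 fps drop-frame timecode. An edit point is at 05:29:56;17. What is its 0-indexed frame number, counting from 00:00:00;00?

Complete 10-minute blocks: 32, each 17982 frames → 575424.
Remaining 9 whole minutes in the current block: 1800 + 8 × 1798 = 16184 frames.
Within the current minute: 56 × 30 + 17 − 2 = 1695 (labels ;00/;01 skipped at this minute). Total = 575424 + 16184 + 1695 = 593303.

593303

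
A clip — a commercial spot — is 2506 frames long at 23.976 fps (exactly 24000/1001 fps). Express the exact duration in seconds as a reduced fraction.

1254253/12000 seconds

Running time = 2506 ÷ (24000/1001) = 2506 × 1001/24000 = 1254253/12000 s.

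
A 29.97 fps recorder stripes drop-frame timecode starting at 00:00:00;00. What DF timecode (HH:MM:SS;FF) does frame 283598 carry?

Each 10-minute DF block holds 10 × 60 × 30 − 9 × 2 = 17982 frames. 283598 ÷ 17982 → 15 full blocks, remainder 13868.
Within the partial block the first minute is 1800 frames and each further minute 1798, so 7 further minute boundaries passed. Total skipped labels = 18 × 15 + 2 × 7 = 284.
Non-drop label index = 283598 + 284 = 283882; at 30 labels/s that is 02:37:42:22, i.e. DF 02:37:42;22.

02:37:42;22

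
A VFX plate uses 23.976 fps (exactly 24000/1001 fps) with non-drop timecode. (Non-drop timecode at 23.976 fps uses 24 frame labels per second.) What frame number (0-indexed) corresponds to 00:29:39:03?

Total seconds to the label: (0 × 3600 + 29 × 60 + 39) = 1779.
Frame index = 1779 × 24 + 3 = 42699.

42699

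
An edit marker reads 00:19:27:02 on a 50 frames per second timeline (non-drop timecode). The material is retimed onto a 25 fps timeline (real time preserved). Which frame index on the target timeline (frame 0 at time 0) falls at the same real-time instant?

frame 29176

Source frame index: (0×3600 + 19×60 + 27) × 50 + 2 = 58352.
Real time: 58352 / (50) = 29176/25 s.
Target frame: (29176/25) × (25) = 29176.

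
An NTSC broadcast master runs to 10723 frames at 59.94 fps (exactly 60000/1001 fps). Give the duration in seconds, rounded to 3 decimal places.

Running time = 10723 × 1001/60000 = 10733723/60000 s ≈ 178.895 s.

178.895 seconds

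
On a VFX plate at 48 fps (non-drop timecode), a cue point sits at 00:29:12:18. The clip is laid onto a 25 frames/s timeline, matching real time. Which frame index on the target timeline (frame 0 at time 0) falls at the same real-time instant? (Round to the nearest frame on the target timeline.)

frame 43809

Source frame index: (0×3600 + 29×60 + 12) × 48 + 18 = 84114.
Real time: 84114 / (48) = 14019/8 s.
Target frame: (14019/8) × (25) = 350475/8 ≈ 43809.375 → 43809.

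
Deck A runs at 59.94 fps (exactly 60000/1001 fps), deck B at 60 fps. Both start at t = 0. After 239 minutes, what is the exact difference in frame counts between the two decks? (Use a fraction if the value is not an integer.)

239 min = 14340 s.
A emits 60000/1001 × 14340 = 860400000/1001 frames; B emits 60 × 14340 = 860400.
Difference = 860400/1001 frames (≈ 859.5405); B is ahead of A.

860400/1001 frames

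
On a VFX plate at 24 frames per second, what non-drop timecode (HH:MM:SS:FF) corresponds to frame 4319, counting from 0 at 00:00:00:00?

00:02:59:23

4319 ÷ 24 = 179 full seconds, remainder 23 frames.
179 s = 0 h 2 min 59 s.
Timecode: 00:02:59:23.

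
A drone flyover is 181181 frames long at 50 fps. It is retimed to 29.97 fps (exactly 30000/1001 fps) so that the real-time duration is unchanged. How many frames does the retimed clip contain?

108600 frames

Target frames = source frames × (target rate / source rate) = 181181 × (30000/1001)/(50) = 181181 × 600/1001 = 108600.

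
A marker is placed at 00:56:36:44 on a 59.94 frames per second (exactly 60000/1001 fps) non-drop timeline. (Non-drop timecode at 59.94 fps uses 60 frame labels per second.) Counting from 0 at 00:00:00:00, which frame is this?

frame 203804

Total seconds to the label: (0 × 3600 + 56 × 60 + 36) = 3396.
Frame index = 3396 × 60 + 44 = 203804.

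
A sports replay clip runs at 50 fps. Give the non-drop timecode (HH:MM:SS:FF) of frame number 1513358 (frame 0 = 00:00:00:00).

08:24:27:08

1513358 ÷ 50 = 30267 full seconds, remainder 8 frames.
30267 s = 8 h 24 min 27 s.
Timecode: 08:24:27:08.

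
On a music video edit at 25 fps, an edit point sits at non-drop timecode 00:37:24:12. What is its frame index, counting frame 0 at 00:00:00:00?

56112

Total seconds to the label: (0 × 3600 + 37 × 60 + 24) = 2244.
Frame index = 2244 × 25 + 12 = 56112.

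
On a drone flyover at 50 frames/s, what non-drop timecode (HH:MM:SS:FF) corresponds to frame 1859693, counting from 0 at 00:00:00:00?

10:19:53:43

1859693 ÷ 50 = 37193 full seconds, remainder 43 frames.
37193 s = 10 h 19 min 53 s.
Timecode: 10:19:53:43.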